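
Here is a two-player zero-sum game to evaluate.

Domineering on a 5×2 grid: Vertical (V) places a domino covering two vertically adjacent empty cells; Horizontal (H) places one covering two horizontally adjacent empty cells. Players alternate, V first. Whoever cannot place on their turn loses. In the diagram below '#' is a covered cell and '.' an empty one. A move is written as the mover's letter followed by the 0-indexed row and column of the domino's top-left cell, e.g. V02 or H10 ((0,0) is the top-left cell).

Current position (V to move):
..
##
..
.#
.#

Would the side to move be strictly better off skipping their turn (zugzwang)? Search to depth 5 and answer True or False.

zugzwang(../##/../.#/.#, V) = False

[../##/../.#/.#] V move#1: V20:-1/../##/#./##/.#*, V30:-1/../##/../##/##
[../##/#./##/.#] H move#2: H00:+1/##/##/#./##/.#*
[##/##/#./##/.#] end (terminal -1, V#3); searched ../##/../.#/.# to 5
suppose V passes — search the same position with H to move:
pass> [../##/../.#/.#] H move#1: H00:-1/##/##/../.#/.#, H20:+1/../##/##/.#/.#*
pass> [../##/##/.#/.#] V move#2: V30:-1/../##/##/##/##*
pass> [../##/##/##/##] H move#3: H00:+1/##/##/##/##/##*
pass> [##/##/##/##/##] end (terminal -1, V#4); searched ../##/../.#/.# to 5
for V: play -1, pass -1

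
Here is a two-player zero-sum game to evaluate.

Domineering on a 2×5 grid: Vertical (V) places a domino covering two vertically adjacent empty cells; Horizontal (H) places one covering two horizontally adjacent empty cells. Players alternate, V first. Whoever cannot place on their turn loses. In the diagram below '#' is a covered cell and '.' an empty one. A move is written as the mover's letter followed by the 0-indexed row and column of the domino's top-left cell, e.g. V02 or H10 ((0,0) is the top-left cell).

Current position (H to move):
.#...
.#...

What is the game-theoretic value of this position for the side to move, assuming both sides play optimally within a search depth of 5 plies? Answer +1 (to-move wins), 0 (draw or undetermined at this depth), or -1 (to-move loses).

[.#.../.#...] H move#1: H02:-1/.###./.#...*, H03:-1/.#.##/.#..., H12:-1/.#.../.###., H13:-1/.#.../.#.##
[.###./.#...] V move#2: V00:-1/####./##..., V04:+1/.####/.#..#*
[.####/.#..#] H move#3: H12:-1/.####/.####*
[.####/.####] V move#4: V00:+1/#####/#####*
[#####/#####] end (terminal -1, H#5); searched .#.../.#... to 5

value(.#.../.#..., H) = -1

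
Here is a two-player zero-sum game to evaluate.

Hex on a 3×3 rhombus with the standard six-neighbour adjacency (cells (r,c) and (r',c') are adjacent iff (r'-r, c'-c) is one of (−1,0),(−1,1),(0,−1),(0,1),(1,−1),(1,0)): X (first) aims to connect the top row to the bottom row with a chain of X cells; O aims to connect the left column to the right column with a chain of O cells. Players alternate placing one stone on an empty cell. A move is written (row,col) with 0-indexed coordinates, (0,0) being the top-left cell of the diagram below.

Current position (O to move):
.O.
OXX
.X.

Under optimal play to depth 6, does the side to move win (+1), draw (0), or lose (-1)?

ply 1, O at .O./OXX/.X. | (0,0)=-1→OO./OXX/.X.; (0,2)=+1→.OO/OXX/.X.*; (2,0)=-1→.O./OXX/OX.; (2,2)=-1→.O./OXX/.XO
ply 2: .OO/OXX/.X. is terminal -1 (X); from .O./OXX/.X. depth 6

value(.O./OXX/.X., O) = +1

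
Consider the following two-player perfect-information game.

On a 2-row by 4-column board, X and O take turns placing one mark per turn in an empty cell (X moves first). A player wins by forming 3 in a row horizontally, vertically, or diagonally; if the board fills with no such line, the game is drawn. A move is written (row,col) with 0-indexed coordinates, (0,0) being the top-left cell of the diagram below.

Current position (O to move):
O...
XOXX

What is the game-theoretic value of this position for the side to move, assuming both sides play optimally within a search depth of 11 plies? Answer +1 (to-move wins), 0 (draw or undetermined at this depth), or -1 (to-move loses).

[O.../XOXX] O move#1: (0,1):+0/OO../XOXX*, (0,2):+0/O.O./XOXX, (0,3):+0/O..O/XOXX
[OO../XOXX] X move#2: (0,2):+0/OOX./XOXX*, (0,3):-1/OO.X/XOXX
[OOX./XOXX] O move#3: (0,3):+0/OOXO/XOXX*
[OOXO/XOXX] end (terminal +0, X#4); searched O.../XOXX to 11

value(O.../XOXX, O) = 0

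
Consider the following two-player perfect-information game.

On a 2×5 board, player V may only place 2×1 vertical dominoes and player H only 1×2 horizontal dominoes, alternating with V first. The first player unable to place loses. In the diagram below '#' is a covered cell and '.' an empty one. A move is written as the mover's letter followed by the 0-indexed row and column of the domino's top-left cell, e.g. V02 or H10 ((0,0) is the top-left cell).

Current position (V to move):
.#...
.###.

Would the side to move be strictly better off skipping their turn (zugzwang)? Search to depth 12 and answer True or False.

zugzwang(.#.../.###., V) = False

p1 V@[.#.../.###.]: V00[##.../####.]-1 V04[.#..#/.####]+1*
p2 H@[.#..#/.####]: H02[.####/.####]-1*
p3 V@[.####/.####]: V00[#####/#####]+1*
p4 H@[#####/#####] terminal -1; root [.#.../.###.] d12
suppose V passes — search the same position with H to move:
pass> p1 H@[.#.../.###.]: H02[.###./.###.]-1* H03[.#.##/.###.]-1
pass> p2 V@[.###./.###.]: V00[####./####.]+1* V04[.####/.####]+1
pass> p3 H@[####./####.] terminal -1; root [.#.../.###.] d12
for V: play +1, pass +1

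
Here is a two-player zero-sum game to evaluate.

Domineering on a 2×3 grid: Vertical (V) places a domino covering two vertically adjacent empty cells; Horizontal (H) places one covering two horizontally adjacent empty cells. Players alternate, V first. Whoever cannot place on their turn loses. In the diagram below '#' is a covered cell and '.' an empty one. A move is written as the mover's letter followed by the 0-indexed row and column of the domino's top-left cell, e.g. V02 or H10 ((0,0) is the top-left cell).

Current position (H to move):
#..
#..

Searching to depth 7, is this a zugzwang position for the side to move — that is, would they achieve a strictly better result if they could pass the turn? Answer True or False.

ply 1, H at #../#.. | H01=+1→###/#..*; H11=+1→#../###
ply 2: ###/#.. is terminal -1 (V); from #../#.. depth 7
pass branch (V moves first from the same position):
  | ply 1, V at #../#.. | V01=+1→##./##.*; V02=+1→#.#/#.#
  | ply 2: ##./##. is terminal -1 (H); from #../#.. depth 7
H moving scores +1; H passing scores -1

zugzwang(#../#.., H) = False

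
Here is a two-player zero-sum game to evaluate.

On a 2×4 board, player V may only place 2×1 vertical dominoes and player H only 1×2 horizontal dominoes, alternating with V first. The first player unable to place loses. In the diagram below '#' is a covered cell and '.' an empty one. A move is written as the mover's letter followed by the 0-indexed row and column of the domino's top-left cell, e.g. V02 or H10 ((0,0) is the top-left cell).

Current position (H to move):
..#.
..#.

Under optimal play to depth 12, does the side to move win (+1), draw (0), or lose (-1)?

p1 H@[..#./..#.]: H00[###./..#.]+1* H10[..#./###.]+1
p2 V@[###./..#.]: V03[####/..##]-1*
p3 H@[####/..##]: H10[####/####]+1*
p4 V@[####/####] terminal -1; root [..#./..#.] d12

value(..#./..#., H) = +1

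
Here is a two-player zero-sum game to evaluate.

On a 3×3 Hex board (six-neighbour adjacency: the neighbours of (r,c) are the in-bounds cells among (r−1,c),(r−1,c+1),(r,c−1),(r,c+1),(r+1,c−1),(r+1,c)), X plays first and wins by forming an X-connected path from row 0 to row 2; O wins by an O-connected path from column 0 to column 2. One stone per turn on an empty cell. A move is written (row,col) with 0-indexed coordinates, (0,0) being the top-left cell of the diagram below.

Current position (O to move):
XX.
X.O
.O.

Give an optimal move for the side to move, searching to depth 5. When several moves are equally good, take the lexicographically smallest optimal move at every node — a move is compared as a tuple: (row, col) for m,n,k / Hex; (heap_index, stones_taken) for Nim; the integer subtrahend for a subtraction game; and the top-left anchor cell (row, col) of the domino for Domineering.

[XX./X.O/.O.] O move#1: (0,2):-1/XXO/X.O/.O., (1,1):-1/XX./XOO/.O., (2,0):+1/XX./X.O/OO.*, (2,2):-1/XX./X.O/.OO
[XX./X.O/OO.] end (terminal -1, X#2); searched XX./X.O/.O. to 5

O's best at [XX./X.O/.O.]: (2,0)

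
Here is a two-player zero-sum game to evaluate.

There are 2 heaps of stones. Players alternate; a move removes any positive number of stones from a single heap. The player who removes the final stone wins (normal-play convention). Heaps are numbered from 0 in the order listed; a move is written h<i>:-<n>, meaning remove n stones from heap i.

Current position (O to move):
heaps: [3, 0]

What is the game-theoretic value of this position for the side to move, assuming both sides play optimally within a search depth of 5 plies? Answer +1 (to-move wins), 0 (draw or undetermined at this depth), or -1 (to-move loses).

value((3,0), O) = +1

p1 O@[(3,0)]: h0:-1[(2,0)]-1 h0:-2[(1,0)]-1 h0:-3[(0,0)]+1*
p2 X@[(0,0)] terminal -1; root [(3,0)] d5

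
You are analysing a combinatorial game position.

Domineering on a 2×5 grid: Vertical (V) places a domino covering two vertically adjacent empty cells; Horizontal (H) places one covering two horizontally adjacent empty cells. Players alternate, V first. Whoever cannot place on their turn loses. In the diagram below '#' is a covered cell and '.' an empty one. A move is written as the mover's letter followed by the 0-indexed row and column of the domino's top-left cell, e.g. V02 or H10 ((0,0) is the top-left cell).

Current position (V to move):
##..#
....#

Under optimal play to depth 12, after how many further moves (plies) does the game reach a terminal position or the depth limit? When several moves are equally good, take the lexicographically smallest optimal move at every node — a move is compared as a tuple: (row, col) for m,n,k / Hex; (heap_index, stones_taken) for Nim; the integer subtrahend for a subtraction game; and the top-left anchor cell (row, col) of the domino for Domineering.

PV length from [##..#/....#]: 3 plies

ply 1, V at ##..#/....# | V02=+1→###.#/..#.#*; V03=-1→##.##/...##
ply 2, H at ###.#/..#.# | H10=-1→###.#/###.#*
ply 3, V at ###.#/###.# | V03=+1→#####/#####*
ply 4: #####/##### is terminal -1 (H); from ##..#/....# depth 12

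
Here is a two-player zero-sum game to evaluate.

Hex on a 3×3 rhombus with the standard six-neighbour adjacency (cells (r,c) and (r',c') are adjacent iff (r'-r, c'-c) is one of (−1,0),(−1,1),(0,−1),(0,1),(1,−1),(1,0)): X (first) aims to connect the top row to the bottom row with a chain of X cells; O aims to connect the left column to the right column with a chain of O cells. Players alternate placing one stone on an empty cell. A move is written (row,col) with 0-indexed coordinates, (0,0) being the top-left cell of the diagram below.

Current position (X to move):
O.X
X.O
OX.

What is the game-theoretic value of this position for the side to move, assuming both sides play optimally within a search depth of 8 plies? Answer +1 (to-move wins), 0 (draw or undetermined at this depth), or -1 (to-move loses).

p1 X@[O.X/X.O/OX.]: (0,1)[OXX/X.O/OX.]-1 (1,1)[O.X/XXO/OX.]+1* (2,2)[O.X/X.O/OXX]-1
p2 O@[O.X/XXO/OX.] terminal -1; root [O.X/X.O/OX.] d8

value(O.X/X.O/OX., X) = +1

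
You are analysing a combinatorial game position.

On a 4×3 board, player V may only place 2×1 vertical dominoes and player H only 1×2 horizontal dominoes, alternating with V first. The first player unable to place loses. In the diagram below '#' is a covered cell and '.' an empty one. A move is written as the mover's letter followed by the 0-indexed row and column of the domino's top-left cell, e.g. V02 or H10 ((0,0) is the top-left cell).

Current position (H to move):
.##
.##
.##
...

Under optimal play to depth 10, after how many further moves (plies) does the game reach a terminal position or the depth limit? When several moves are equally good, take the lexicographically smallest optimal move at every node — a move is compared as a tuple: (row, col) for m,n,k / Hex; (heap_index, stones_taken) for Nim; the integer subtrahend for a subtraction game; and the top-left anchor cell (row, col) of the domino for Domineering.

PV length from [.##/.##/.##/...]: 2 plies

p1 H@[.##/.##/.##/...]: H30[.##/.##/.##/##.]-1* H31[.##/.##/.##/.##]-1
p2 V@[.##/.##/.##/##.]: V00[###/###/.##/##.]+1* V10[.##/###/###/##.]+1
p3 H@[###/###/.##/##.] terminal -1; root [.##/.##/.##/...] d10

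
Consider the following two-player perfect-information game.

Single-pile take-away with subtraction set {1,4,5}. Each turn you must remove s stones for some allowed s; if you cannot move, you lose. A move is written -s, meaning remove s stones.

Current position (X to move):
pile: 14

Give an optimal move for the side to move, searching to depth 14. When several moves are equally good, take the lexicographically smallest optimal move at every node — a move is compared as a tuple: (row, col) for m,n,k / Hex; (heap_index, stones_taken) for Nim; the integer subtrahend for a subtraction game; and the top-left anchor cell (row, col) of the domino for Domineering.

p1 X@[14]: -1[13]-1 -4[10]+1* -5[9]-1
p2 O@[10]: -1[9]-1* -4[6]-1 -5[5]-1
p3 X@[9]: -1[8]+1* -4[5]-1 -5[4]-1
p4 O@[8]: -1[7]-1* -4[4]-1 -5[3]-1
p5 X@[7]: -1[6]-1 -4[3]-1 -5[2]+1*
p6 O@[2]: -1[1]-1*
p7 X@[1]: -1[0]+1*
p8 O@[0] terminal -1; root [14] d14

X's best at [14]: -4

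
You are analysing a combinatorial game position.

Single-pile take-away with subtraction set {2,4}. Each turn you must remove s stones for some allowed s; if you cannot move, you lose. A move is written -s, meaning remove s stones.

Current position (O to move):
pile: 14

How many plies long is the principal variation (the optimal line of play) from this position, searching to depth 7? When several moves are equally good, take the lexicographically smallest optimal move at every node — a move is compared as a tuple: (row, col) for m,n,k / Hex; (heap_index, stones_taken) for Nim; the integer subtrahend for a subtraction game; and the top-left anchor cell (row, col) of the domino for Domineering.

PV length from [14]: 5 plies

ply 1, O at 14 | -2=+1→12*; -4=-1→10
ply 2, X at 12 | -2=-1→10*; -4=-1→8
ply 3, O at 10 | -2=-1→8; -4=+1→6*
ply 4, X at 6 | -2=-1→4*; -4=-1→2
ply 5, O at 4 | -2=-1→2; -4=+1→0*
ply 6: 0 is terminal -1 (X); from 14 depth 7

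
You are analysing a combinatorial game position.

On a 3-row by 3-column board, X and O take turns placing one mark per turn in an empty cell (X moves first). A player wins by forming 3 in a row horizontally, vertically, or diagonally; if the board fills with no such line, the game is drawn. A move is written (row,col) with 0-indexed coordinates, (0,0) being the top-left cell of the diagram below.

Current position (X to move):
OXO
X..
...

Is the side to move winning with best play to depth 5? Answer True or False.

X winning at [OXO/X../...]: True

[OXO/X../...] X move#1: (1,1):+1/OXO/XX./...*, (1,2):-1/OXO/X.X/..., (2,0):-1/OXO/X../X.., (2,1):-1/OXO/X../.X., (2,2):+0/OXO/X../..X
[OXO/XX./...] O move#2: (1,2):-1/OXO/XXO/...*, (2,0):-1/OXO/XX./O.., (2,1):-1/OXO/XX./.O., (2,2):-1/OXO/XX./..O
[OXO/XXO/...] X move#3: (2,0):-1/OXO/XXO/X.., (2,1):+1/OXO/XXO/.X.*, (2,2):+0/OXO/XXO/..X
[OXO/XXO/.X.] end (terminal -1, O#4); searched OXO/X../... to 5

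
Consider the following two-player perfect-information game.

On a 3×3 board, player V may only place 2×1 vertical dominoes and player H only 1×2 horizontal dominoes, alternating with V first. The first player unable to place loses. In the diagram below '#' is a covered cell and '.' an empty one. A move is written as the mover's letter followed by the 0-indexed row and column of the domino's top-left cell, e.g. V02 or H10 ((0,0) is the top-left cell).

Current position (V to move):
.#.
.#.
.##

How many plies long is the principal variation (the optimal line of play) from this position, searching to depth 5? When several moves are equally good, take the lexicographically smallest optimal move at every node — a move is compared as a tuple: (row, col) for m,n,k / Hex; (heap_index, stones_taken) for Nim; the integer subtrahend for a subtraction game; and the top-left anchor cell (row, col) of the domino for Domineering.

[.#./.#./.##] V move#1: V00:+1/##./##./.##*, V02:+1/.##/.##/.##, V10:+1/.#./##./###
[##./##./.##] end (terminal -1, H#2); searched .#./.#./.## to 5

PV length from [.#./.#./.##]: 1 ply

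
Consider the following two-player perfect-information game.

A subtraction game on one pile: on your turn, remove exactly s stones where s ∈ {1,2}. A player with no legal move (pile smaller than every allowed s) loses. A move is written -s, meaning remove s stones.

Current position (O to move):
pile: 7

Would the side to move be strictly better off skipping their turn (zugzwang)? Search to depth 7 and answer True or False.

p1 O@[7]: -1[6]+1* -2[5]-1
p2 X@[6]: -1[5]-1* -2[4]-1
p3 O@[5]: -1[4]-1 -2[3]+1*
p4 X@[3]: -1[2]-1* -2[1]-1
p5 O@[2]: -1[1]-1 -2[0]+1*
p6 X@[0] terminal -1; root [7] d7
pass branch (X moves first from the same position):
  | p1 X@[7]: -1[6]+1* -2[5]-1
  | p2 O@[6]: -1[5]-1* -2[4]-1
  | p3 X@[5]: -1[4]-1 -2[3]+1*
  | p4 O@[3]: -1[2]-1* -2[1]-1
  | p5 X@[2]: -1[1]-1 -2[0]+1*
  | p6 O@[0] terminal -1; root [7] d7
O moving scores +1; O passing scores -1

zugzwang(7, O) = False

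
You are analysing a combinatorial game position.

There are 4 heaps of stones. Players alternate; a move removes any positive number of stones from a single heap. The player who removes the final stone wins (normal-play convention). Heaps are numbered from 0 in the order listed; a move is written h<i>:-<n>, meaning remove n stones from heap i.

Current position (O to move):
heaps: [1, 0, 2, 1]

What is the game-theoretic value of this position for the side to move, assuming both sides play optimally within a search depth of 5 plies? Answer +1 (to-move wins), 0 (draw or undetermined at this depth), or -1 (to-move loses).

p1 O@[(1,0,2,1)]: h0:-1[(0,0,2,1)]-1 h2:-1[(1,0,1,1)]-1 h2:-2[(1,0,0,1)]+1* h3:-1[(1,0,2,0)]-1
p2 X@[(1,0,0,1)]: h0:-1[(0,0,0,1)]-1* h3:-1[(1,0,0,0)]-1
p3 O@[(0,0,0,1)]: h3:-1[(0,0,0,0)]+1*
p4 X@[(0,0,0,0)] terminal -1; root [(1,0,2,1)] d5

value((1,0,2,1), O) = +1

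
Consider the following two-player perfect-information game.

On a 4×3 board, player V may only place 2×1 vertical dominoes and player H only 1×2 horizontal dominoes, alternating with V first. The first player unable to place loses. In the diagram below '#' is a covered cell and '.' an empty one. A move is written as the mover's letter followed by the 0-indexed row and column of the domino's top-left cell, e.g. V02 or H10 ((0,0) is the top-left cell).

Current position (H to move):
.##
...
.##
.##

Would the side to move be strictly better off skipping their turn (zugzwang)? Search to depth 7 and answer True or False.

[.##/.../.##/.##] H move#1: H10:-1/.##/##./.##/.##*, H11:-1/.##/.##/.##/.##
[.##/##./.##/.##] V move#2: V20:+1/.##/##./###/###*
[.##/##./###/###] end (terminal -1, H#3); searched .##/.../.##/.## to 7
suppose H passes — search the same position with V to move:
pass> [.##/.../.##/.##] V move#1: V00:+1/###/#../.##/.##*, V10:-1/.##/#../###/.##, V20:-1/.##/.../###/###
pass> [###/#../.##/.##] H move#2: H11:-1/###/###/.##/.##*
pass> [###/###/.##/.##] V move#3: V20:+1/###/###/###/###*
pass> [###/###/###/###] end (terminal -1, H#4); searched .##/.../.##/.## to 7
for H: play -1, pass -1

zugzwang(.##/.../.##/.##, H) = False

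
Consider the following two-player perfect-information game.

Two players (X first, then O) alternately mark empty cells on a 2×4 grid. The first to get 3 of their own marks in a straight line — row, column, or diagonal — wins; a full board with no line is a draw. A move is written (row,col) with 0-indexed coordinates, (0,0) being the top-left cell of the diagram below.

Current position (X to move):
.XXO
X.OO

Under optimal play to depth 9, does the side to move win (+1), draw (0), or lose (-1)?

ply 1, X at .XXO/X.OO | (0,0)=+1→XXXO/X.OO*; (1,1)=+0→.XXO/XXOO
ply 2: XXXO/X.OO is terminal -1 (O); from .XXO/X.OO depth 9

value(.XXO/X.OO, X) = +1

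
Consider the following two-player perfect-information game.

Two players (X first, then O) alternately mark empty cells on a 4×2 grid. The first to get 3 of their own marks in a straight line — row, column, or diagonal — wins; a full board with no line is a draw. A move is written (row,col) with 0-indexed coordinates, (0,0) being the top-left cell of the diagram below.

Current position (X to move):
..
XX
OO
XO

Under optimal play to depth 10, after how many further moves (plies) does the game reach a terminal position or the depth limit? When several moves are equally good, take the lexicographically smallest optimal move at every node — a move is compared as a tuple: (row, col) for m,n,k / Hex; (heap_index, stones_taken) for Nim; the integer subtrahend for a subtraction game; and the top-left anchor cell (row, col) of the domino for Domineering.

p1 X@[../XX/OO/XO]: (0,0)[X./XX/OO/XO]+0* (0,1)[.X/XX/OO/XO]+0
p2 O@[X./XX/OO/XO]: (0,1)[XO/XX/OO/XO]+0*
p3 X@[XO/XX/OO/XO] terminal +0; root [../XX/OO/XO] d10

PV length from [../XX/OO/XO]: 2 plies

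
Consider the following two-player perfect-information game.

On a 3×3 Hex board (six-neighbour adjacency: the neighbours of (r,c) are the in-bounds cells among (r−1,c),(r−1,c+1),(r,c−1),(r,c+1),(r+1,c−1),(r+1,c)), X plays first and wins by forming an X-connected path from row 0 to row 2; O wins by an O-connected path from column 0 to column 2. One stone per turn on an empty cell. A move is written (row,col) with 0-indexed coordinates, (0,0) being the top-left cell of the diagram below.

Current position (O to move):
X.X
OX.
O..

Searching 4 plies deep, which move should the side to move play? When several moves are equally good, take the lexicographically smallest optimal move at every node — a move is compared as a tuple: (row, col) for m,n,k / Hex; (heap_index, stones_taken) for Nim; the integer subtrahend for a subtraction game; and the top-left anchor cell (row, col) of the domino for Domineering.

O's best at [X.X/OX./O..]: (2,1)

p1 O@[X.X/OX./O..]: (0,1)[XOX/OX./O..]-1 (1,2)[X.X/OXO/O..]-1 (2,1)[X.X/OX./OO.]+1* (2,2)[X.X/OX./O.O]-1
p2 X@[X.X/OX./OO.]: (0,1)[XXX/OX./OO.]-1* (1,2)[X.X/OXX/OO.]-1 (2,2)[X.X/OX./OOX]-1
p3 O@[XXX/OX./OO.]: (1,2)[XXX/OXO/OO.]+1* (2,2)[XXX/OX./OOO]+1
p4 X@[XXX/OXO/OO.] terminal -1; root [X.X/OX./O..] d4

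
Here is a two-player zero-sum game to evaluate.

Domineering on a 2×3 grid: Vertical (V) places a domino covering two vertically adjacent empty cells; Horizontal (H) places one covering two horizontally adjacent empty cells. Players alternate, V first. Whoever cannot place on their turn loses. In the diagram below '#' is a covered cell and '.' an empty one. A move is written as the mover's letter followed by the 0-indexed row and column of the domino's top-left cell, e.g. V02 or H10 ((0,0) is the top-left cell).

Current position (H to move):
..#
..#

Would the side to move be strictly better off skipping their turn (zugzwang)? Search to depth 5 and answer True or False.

[..#/..#] H move#1: H00:+1/###/..#*, H10:+1/..#/###
[###/..#] end (terminal -1, V#2); searched ..#/..# to 5
pass branch (V moves first from the same position):
  | [..#/..#] V move#1: V00:+1/#.#/#.#*, V01:+1/.##/.##
  | [#.#/#.#] end (terminal -1, H#2); searched ..#/..# to 5
H moving scores +1; H passing scores -1

zugzwang(..#/..#, H) = False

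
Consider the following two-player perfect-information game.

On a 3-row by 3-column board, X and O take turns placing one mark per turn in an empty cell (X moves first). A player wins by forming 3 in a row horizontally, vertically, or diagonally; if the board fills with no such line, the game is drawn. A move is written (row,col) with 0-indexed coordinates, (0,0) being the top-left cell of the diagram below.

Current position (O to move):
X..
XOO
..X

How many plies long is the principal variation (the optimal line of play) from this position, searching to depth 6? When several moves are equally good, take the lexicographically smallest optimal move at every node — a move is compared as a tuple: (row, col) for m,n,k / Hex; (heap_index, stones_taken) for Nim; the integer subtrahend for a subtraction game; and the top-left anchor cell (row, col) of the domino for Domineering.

[X../XOO/..X] O move#1: (0,1):-1/XO./XOO/..X, (0,2):-1/X.O/XOO/..X, (2,0):+0/X../XOO/O.X*, (2,1):-1/X../XOO/.OX
[X../XOO/O.X] X move#2: (0,1):-1/XX./XOO/O.X, (0,2):+0/X.X/XOO/O.X*, (2,1):-1/X../XOO/OXX
[X.X/XOO/O.X] O move#3: (0,1):+0/XOX/XOO/O.X*, (2,1):-1/X.X/XOO/OOX
[XOX/XOO/O.X] X move#4: (2,1):+0/XOX/XOO/OXX*
[XOX/XOO/OXX] end (terminal +0, O#5); searched X../XOO/..X to 6

PV length from [X../XOO/..X]: 4 plies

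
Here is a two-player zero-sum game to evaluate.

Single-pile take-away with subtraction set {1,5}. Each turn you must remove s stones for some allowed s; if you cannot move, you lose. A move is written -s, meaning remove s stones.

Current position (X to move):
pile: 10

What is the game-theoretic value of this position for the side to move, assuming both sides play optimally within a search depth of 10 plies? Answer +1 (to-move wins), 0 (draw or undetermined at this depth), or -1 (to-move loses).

[10] X move#1: -1:-1/9*, -5:-1/5
[9] O move#2: -1:+1/8*, -5:+1/4
[8] X move#3: -1:-1/7*, -5:-1/3
[7] O move#4: -1:+1/6*, -5:+1/2
[6] X move#5: -1:-1/5*, -5:-1/1
[5] O move#6: -1:+1/4*, -5:+1/0
[4] X move#7: -1:-1/3*
[3] O move#8: -1:+1/2*
[2] X move#9: -1:-1/1*
[1] O move#10: -1:+1/0*
[0] end (terminal -1, X#11); searched 10 to 10

value(10, X) = -1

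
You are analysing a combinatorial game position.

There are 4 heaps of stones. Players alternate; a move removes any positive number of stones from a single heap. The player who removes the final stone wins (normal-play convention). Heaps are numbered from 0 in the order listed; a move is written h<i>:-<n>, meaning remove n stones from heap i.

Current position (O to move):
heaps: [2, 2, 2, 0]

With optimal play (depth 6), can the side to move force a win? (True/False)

O winning at [(2,2,2,0)]: True

ply 1, O at (2,2,2,0) | h0:-1=-1→(1,2,2,0); h0:-2=+1→(0,2,2,0)*; h1:-1=-1→(2,1,2,0); h1:-2=+1→(2,0,2,0); h2:-1=-1→(2,2,1,0); h2:-2=+1→(2,2,0,0)
ply 2, X at (0,2,2,0) | h1:-1=-1→(0,1,2,0)*; h1:-2=-1→(0,0,2,0); h2:-1=-1→(0,2,1,0); h2:-2=-1→(0,2,0,0)
ply 3, O at (0,1,2,0) | h1:-1=-1→(0,0,2,0); h2:-1=+1→(0,1,1,0)*; h2:-2=-1→(0,1,0,0)
ply 4, X at (0,1,1,0) | h1:-1=-1→(0,0,1,0)*; h2:-1=-1→(0,1,0,0)
ply 5, O at (0,0,1,0) | h2:-1=+1→(0,0,0,0)*
ply 6: (0,0,0,0) is terminal -1 (X); from (2,2,2,0) depth 6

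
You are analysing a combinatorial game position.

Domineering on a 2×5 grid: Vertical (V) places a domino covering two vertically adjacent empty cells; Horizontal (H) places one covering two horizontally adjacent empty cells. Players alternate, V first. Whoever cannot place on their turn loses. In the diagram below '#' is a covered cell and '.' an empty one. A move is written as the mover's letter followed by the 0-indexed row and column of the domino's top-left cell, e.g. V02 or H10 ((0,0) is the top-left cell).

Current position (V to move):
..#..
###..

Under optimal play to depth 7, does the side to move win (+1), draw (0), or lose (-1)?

p1 V@[..#../###..]: V03[..##./####.]+1* V04[..#.#/###.#]+1
p2 H@[..##./####.]: H00[####./####.]-1*
p3 V@[####./####.]: V04[#####/#####]+1*
p4 H@[#####/#####] terminal -1; root [..#../###..] d7

value(..#../###.., V) = +1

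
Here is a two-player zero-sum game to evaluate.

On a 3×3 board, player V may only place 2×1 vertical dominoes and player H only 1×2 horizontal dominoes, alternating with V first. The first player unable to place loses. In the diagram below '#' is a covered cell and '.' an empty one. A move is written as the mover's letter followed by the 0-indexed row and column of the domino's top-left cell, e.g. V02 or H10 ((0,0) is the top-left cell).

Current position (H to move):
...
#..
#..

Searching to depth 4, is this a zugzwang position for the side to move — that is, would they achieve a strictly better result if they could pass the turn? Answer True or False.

zugzwang(.../#../#.., H) = False

ply 1, H at .../#../#.. | H00=-1→##./#../#..; H01=-1→.##/#../#..; H11=+1→.../###/#..*; H21=-1→.../#../###
ply 2: .../###/#.. is terminal -1 (V); from .../#../#.. depth 4
pass branch (V moves first from the same position):
  | ply 1, V at .../#../#.. | V01=+1→.#./##./#..*; V02=+1→..#/#.#/#..; V11=+1→.../##./##.; V12=+1→.../#.#/#.#
  | ply 2, H at .#./##./#.. | H21=-1→.#./##./###*
  | ply 3, V at .#./##./### | V02=+1→.##/###/###*
  | ply 4: .##/###/### is terminal -1 (H); from .../#../#.. depth 4
H moving scores +1; H passing scores -1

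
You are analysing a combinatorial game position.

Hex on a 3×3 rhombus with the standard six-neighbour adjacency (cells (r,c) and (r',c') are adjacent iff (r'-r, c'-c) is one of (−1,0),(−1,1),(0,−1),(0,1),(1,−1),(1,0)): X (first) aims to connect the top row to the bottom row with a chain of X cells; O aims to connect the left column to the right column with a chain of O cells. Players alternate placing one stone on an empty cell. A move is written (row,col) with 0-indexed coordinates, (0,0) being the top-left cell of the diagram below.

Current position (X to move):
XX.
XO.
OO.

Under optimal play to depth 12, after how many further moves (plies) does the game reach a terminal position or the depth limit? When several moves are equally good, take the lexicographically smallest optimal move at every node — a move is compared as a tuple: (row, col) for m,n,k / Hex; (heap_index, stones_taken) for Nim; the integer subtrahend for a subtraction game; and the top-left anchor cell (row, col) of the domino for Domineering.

p1 X@[XX./XO./OO.]: (0,2)[XXX/XO./OO.]-1* (1,2)[XX./XOX/OO.]-1 (2,2)[XX./XO./OOX]-1
p2 O@[XXX/XO./OO.]: (1,2)[XXX/XOO/OO.]+1* (2,2)[XXX/XO./OOO]+1
p3 X@[XXX/XOO/OO.] terminal -1; root [XX./XO./OO.] d12

PV length from [XX./XO./OO.]: 2 plies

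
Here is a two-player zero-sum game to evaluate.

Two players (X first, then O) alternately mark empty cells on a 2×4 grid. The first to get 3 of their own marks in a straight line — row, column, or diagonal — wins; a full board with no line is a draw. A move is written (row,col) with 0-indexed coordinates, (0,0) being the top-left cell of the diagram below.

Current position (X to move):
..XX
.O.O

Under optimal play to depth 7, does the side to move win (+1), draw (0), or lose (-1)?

value(..XX/.O.O, X) = +1

p1 X@[..XX/.O.O]: (0,0)[X.XX/.O.O]-1 (0,1)[.XXX/.O.O]+1* (1,0)[..XX/XO.O]-1 (1,2)[..XX/.OXO]+0
p2 O@[.XXX/.O.O] terminal -1; root [..XX/.O.O] d7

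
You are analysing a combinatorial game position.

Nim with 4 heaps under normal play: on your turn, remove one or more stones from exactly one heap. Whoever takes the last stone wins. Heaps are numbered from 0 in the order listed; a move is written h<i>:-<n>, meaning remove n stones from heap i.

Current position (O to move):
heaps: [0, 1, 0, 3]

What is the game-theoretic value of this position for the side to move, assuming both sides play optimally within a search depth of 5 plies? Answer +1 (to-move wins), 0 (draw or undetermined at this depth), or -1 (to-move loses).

value((0,1,0,3), O) = +1

[(0,1,0,3)] O move#1: h1:-1:-1/(0,0,0,3), h3:-1:-1/(0,1,0,2), h3:-2:+1/(0,1,0,1)*, h3:-3:-1/(0,1,0,0)
[(0,1,0,1)] X move#2: h1:-1:-1/(0,0,0,1)*, h3:-1:-1/(0,1,0,0)
[(0,0,0,1)] O move#3: h3:-1:+1/(0,0,0,0)*
[(0,0,0,0)] end (terminal -1, X#4); searched (0,1,0,3) to 5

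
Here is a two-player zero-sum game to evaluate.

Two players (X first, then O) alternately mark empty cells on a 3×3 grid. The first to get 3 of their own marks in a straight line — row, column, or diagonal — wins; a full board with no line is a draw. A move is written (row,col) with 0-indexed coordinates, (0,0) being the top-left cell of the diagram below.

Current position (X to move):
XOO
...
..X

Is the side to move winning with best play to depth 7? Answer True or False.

X winning at [XOO/.../..X]: True

p1 X@[XOO/.../..X]: (1,0)[XOO/X../..X]+1* (1,1)[XOO/.X./..X]+1 (1,2)[XOO/..X/..X]-1 (2,0)[XOO/.../X.X]+1 (2,1)[XOO/.../.XX]+1
p2 O@[XOO/X../..X]: (1,1)[XOO/XO./..X]-1* (1,2)[XOO/X.O/..X]-1 (2,0)[XOO/X../O.X]-1 (2,1)[XOO/X../.OX]-1
p3 X@[XOO/XO./..X]: (1,2)[XOO/XOX/..X]-1 (2,0)[XOO/XO./X.X]+1* (2,1)[XOO/XO./.XX]-1
p4 O@[XOO/XO./X.X] terminal -1; root [XOO/.../..X] d7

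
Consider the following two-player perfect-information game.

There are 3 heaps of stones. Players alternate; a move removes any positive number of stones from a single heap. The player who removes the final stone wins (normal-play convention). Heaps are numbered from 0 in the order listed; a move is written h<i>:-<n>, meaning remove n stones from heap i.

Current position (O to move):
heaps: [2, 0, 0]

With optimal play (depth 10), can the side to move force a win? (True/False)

[(2,0,0)] O move#1: h0:-1:-1/(1,0,0), h0:-2:+1/(0,0,0)*
[(0,0,0)] end (terminal -1, X#2); searched (2,0,0) to 10

O winning at [(2,0,0)]: True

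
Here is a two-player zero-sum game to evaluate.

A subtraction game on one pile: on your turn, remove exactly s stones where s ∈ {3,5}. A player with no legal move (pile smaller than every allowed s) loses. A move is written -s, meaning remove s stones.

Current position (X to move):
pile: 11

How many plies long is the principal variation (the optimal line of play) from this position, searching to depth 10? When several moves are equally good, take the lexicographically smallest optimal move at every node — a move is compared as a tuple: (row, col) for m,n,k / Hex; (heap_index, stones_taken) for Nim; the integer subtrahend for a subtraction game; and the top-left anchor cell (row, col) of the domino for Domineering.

p1 X@[11]: -3[8]+1* -5[6]-1
p2 O@[8]: -3[5]-1* -5[3]-1
p3 X@[5]: -3[2]+1* -5[0]+1
p4 O@[2] terminal -1; root [11] d10

PV length from [11]: 3 plies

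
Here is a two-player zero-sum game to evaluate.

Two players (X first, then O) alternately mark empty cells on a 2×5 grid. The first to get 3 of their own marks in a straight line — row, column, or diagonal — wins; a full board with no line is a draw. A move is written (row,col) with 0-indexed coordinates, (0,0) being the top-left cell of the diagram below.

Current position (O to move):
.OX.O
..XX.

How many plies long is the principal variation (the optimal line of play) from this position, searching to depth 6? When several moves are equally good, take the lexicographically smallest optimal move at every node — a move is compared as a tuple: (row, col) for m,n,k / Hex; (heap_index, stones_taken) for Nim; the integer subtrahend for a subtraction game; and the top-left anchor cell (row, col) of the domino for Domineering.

PV length from [.OX.O/..XX.]: 4 plies

ply 1, O at .OX.O/..XX. | (0,0)=-1→OOX.O/..XX.*; (0,3)=-1→.OXOO/..XX.; (1,0)=-1→.OX.O/O.XX.; (1,1)=-1→.OX.O/.OXX.; (1,4)=-1→.OX.O/..XXO
ply 2, X at OOX.O/..XX. | (0,3)=+1→OOXXO/..XX.*; (1,0)=+1→OOX.O/X.XX.; (1,1)=+1→OOX.O/.XXX.; (1,4)=+1→OOX.O/..XXX
ply 3, O at OOXXO/..XX. | (1,0)=-1→OOXXO/O.XX.*; (1,1)=-1→OOXXO/.OXX.; (1,4)=-1→OOXXO/..XXO
ply 4, X at OOXXO/O.XX. | (1,1)=+1→OOXXO/OXXX.*; (1,4)=+1→OOXXO/O.XXX
ply 5: OOXXO/OXXX. is terminal -1 (O); from .OX.O/..XX. depth 6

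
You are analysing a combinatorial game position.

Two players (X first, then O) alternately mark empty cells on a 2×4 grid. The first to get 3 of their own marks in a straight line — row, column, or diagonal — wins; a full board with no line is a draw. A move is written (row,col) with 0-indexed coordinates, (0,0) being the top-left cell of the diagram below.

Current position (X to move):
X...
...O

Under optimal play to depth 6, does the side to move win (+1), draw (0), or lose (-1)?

value(X.../...O, X) = 0

ply 1, X at X.../...O | (0,1)=+0→XX../...O*; (0,2)=+0→X.X./...O; (0,3)=+0→X..X/...O; (1,0)=+0→X.../X..O; (1,1)=+0→X.../.X.O; (1,2)=+0→X.../..XO
ply 2, O at XX../...O | (0,2)=+0→XXO./...O*; (0,3)=-1→XX.O/...O; (1,0)=-1→XX../O..O; (1,1)=-1→XX../.O.O; (1,2)=-1→XX../..OO
ply 3, X at XXO./...O | (0,3)=+0→XXOX/...O*; (1,0)=+0→XXO./X..O; (1,1)=+0→XXO./.X.O; (1,2)=+0→XXO./..XO
ply 4, O at XXOX/...O | (1,0)=+0→XXOX/O..O*; (1,1)=+0→XXOX/.O.O; (1,2)=+0→XXOX/..OO
ply 5, X at XXOX/O..O | (1,1)=+0→XXOX/OX.O*; (1,2)=+0→XXOX/O.XO
ply 6, O at XXOX/OX.O | (1,2)=+0→XXOX/OXOO*
ply 7: XXOX/OXOO is terminal +0 (X); from X.../...O depth 6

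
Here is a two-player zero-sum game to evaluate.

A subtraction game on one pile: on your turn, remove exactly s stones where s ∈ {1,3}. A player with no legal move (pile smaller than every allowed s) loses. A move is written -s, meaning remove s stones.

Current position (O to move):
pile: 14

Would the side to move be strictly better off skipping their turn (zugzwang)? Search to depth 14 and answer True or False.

ply 1, O at 14 | -1=-1→13*; -3=-1→11
ply 2, X at 13 | -1=+1→12*; -3=+1→10
ply 3, O at 12 | -1=-1→11*; -3=-1→9
ply 4, X at 11 | -1=+1→10*; -3=+1→8
ply 5, O at 10 | -1=-1→9*; -3=-1→7
ply 6, X at 9 | -1=+1→8*; -3=+1→6
ply 7, O at 8 | -1=-1→7*; -3=-1→5
ply 8, X at 7 | -1=+1→6*; -3=+1→4
ply 9, O at 6 | -1=-1→5*; -3=-1→3
ply 10, X at 5 | -1=+1→4*; -3=+1→2
ply 11, O at 4 | -1=-1→3*; -3=-1→1
ply 12, X at 3 | -1=+1→2*; -3=+1→0
ply 13, O at 2 | -1=-1→1*
ply 14, X at 1 | -1=+1→0*
ply 15: 0 is terminal -1 (O); from 14 depth 14
pass branch (X moves first from the same position):
  | ply 1, X at 14 | -1=-1→13*; -3=-1→11
  | ply 2, O at 13 | -1=+1→12*; -3=+1→10
  | ply 3, X at 12 | -1=-1→11*; -3=-1→9
  | ply 4, O at 11 | -1=+1→10*; -3=+1→8
  | ply 5, X at 10 | -1=-1→9*; -3=-1→7
  | ply 6, O at 9 | -1=+1→8*; -3=+1→6
  | ply 7, X at 8 | -1=-1→7*; -3=-1→5
  | ply 8, O at 7 | -1=+1→6*; -3=+1→4
  | ply 9, X at 6 | -1=-1→5*; -3=-1→3
  | ply 10, O at 5 | -1=+1→4*; -3=+1→2
  | ply 11, X at 4 | -1=-1→3*; -3=-1→1
  | ply 12, O at 3 | -1=+1→2*; -3=+1→0
  | ply 13, X at 2 | -1=-1→1*
  | ply 14, O at 1 | -1=+1→0*
  | ply 15: 0 is terminal -1 (X); from 14 depth 14
O moving scores -1; O passing scores +1

zugzwang(14, O) = True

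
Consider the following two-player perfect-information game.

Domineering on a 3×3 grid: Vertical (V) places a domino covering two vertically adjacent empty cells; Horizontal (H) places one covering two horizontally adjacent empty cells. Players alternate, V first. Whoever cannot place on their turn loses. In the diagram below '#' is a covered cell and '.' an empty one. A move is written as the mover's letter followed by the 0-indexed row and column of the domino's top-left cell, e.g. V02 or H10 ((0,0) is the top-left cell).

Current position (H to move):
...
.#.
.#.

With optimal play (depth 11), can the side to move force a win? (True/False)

ply 1, H at .../.#./.#. | H00=-1→##./.#./.#.*; H01=-1→.##/.#./.#.
ply 2, V at ##./.#./.#. | V02=+1→###/.##/.#.*; V10=+1→##./##./##.; V12=+1→##./.##/.##
ply 3: ###/.##/.#. is terminal -1 (H); from .../.#./.#. depth 11

H winning at [.../.#./.#.]: False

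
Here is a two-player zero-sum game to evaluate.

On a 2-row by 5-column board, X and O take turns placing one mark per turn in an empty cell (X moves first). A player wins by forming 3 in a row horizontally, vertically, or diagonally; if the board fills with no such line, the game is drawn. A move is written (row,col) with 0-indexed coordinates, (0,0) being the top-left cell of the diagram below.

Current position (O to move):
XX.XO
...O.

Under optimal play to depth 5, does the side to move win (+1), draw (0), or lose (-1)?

value(XX.XO/...O., O) = 0

p1 O@[XX.XO/...O.]: (0,2)[XXOXO/...O.]+0* (1,0)[XX.XO/O..O.]-1 (1,1)[XX.XO/.O.O.]-1 (1,2)[XX.XO/..OO.]-1 (1,4)[XX.XO/...OO]-1
p2 X@[XXOXO/...O.]: (1,0)[XXOXO/X..O.]-1 (1,1)[XXOXO/.X.O.]+0* (1,2)[XXOXO/..XO.]+0 (1,4)[XXOXO/...OX]+0
p3 O@[XXOXO/.X.O.]: (1,0)[XXOXO/OX.O.]+0* (1,2)[XXOXO/.XOO.]+0 (1,4)[XXOXO/.X.OO]+0
p4 X@[XXOXO/OX.O.]: (1,2)[XXOXO/OXXO.]+0* (1,4)[XXOXO/OX.OX]+0
p5 O@[XXOXO/OXXO.]: (1,4)[XXOXO/OXXOO]+0*
p6 X@[XXOXO/OXXOO] terminal +0; root [XX.XO/...O.] d5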